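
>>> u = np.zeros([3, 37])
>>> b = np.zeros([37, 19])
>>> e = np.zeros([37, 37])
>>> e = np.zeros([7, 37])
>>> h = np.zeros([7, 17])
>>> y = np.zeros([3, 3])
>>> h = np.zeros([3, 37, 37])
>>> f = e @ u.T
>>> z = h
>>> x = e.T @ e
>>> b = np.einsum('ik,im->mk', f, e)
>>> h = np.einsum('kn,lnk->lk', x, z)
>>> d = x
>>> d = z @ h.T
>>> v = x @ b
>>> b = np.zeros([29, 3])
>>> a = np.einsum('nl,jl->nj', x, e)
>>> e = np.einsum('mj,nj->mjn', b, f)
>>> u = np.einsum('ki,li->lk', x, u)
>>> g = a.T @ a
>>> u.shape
(3, 37)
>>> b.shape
(29, 3)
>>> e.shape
(29, 3, 7)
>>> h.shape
(3, 37)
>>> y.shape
(3, 3)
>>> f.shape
(7, 3)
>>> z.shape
(3, 37, 37)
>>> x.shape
(37, 37)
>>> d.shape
(3, 37, 3)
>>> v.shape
(37, 3)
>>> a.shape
(37, 7)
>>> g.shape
(7, 7)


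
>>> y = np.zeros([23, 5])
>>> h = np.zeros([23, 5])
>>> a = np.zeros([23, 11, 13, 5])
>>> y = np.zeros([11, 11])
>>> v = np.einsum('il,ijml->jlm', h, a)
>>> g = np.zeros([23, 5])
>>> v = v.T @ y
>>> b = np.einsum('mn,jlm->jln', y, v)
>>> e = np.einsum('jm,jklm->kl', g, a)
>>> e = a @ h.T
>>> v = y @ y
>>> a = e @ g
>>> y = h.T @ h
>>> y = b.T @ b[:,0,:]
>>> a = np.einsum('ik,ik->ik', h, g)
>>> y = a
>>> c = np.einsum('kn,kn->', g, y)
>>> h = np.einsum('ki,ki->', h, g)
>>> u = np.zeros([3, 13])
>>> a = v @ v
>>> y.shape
(23, 5)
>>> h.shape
()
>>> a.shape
(11, 11)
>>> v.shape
(11, 11)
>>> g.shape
(23, 5)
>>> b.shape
(13, 5, 11)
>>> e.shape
(23, 11, 13, 23)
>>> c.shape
()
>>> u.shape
(3, 13)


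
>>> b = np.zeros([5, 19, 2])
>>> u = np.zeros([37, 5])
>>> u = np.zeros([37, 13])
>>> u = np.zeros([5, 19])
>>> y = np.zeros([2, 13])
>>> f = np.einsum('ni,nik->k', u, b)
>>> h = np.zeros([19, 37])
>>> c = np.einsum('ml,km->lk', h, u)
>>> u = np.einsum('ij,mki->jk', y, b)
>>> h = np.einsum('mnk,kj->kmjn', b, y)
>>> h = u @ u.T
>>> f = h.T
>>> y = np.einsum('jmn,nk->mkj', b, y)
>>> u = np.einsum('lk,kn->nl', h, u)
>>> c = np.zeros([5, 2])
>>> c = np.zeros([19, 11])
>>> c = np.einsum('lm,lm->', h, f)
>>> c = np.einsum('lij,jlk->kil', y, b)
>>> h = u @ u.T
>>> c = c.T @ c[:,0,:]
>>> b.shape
(5, 19, 2)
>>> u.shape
(19, 13)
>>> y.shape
(19, 13, 5)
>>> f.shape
(13, 13)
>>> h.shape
(19, 19)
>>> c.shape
(19, 13, 19)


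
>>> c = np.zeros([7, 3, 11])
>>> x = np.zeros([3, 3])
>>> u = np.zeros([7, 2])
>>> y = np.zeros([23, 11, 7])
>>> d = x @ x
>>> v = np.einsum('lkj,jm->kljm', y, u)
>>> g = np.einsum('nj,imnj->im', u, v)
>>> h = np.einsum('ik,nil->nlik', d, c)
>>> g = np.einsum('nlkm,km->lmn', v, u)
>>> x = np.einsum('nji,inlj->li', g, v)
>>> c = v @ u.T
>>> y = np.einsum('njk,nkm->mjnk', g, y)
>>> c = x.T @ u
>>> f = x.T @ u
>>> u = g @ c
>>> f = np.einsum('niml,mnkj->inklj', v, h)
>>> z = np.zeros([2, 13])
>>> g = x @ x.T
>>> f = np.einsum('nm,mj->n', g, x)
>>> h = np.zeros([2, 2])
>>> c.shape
(11, 2)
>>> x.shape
(7, 11)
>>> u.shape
(23, 2, 2)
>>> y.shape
(7, 2, 23, 11)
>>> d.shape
(3, 3)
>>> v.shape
(11, 23, 7, 2)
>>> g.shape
(7, 7)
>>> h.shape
(2, 2)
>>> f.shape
(7,)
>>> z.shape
(2, 13)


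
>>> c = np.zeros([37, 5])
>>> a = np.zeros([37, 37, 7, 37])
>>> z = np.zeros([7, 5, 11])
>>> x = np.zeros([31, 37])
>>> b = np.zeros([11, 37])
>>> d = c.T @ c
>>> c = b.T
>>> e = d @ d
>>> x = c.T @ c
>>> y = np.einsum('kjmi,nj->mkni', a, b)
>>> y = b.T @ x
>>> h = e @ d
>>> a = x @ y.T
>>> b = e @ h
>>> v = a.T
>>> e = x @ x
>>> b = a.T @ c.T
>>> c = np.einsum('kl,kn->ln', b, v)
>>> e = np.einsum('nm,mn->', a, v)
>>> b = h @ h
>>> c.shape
(37, 11)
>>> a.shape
(11, 37)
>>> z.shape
(7, 5, 11)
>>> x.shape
(11, 11)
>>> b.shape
(5, 5)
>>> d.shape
(5, 5)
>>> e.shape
()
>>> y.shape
(37, 11)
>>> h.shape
(5, 5)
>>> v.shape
(37, 11)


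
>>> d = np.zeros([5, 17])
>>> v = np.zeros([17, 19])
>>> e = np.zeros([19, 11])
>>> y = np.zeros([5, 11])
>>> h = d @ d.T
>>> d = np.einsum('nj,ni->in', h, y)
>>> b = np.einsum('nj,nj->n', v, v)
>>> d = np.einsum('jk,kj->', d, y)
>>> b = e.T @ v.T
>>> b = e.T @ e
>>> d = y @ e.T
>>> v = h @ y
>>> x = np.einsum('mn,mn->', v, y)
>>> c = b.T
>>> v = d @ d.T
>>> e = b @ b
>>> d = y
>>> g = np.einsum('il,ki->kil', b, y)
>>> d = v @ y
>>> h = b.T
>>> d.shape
(5, 11)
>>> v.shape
(5, 5)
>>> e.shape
(11, 11)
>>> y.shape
(5, 11)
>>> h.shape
(11, 11)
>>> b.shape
(11, 11)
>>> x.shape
()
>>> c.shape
(11, 11)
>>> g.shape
(5, 11, 11)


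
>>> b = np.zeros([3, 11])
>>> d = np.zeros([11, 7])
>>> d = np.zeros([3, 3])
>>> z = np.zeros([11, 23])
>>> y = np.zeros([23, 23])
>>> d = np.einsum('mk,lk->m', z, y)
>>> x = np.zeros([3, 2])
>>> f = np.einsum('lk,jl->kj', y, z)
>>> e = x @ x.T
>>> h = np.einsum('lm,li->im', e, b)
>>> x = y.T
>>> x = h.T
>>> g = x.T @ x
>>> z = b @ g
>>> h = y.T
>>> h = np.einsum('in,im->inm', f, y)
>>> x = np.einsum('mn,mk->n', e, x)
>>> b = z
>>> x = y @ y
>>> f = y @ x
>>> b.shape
(3, 11)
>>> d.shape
(11,)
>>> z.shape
(3, 11)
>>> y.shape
(23, 23)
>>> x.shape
(23, 23)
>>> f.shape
(23, 23)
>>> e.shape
(3, 3)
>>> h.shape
(23, 11, 23)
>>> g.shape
(11, 11)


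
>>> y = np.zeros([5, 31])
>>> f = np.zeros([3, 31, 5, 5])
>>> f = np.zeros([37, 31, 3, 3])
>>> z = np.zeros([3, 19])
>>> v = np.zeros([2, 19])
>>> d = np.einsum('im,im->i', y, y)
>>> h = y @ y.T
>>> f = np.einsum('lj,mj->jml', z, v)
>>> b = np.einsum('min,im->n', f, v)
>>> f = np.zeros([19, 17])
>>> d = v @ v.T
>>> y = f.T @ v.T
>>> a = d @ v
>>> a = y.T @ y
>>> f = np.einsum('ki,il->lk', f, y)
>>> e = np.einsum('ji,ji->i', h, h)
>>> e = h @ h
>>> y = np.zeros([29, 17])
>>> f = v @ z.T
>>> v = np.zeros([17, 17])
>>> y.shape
(29, 17)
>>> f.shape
(2, 3)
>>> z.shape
(3, 19)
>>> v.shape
(17, 17)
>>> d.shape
(2, 2)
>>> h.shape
(5, 5)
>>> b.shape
(3,)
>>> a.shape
(2, 2)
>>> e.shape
(5, 5)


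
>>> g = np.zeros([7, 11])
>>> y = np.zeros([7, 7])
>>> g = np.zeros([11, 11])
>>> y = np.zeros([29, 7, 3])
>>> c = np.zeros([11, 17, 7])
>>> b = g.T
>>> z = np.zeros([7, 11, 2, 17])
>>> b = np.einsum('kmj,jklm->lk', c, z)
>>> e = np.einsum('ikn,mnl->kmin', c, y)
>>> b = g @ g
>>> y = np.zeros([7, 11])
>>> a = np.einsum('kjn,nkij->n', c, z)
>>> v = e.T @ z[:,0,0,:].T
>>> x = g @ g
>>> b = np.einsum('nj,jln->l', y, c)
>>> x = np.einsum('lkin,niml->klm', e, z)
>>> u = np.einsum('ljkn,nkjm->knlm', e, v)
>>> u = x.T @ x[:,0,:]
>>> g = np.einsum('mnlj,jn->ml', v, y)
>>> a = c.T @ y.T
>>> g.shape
(7, 29)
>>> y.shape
(7, 11)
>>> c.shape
(11, 17, 7)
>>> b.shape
(17,)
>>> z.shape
(7, 11, 2, 17)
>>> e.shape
(17, 29, 11, 7)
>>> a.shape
(7, 17, 7)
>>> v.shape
(7, 11, 29, 7)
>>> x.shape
(29, 17, 2)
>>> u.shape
(2, 17, 2)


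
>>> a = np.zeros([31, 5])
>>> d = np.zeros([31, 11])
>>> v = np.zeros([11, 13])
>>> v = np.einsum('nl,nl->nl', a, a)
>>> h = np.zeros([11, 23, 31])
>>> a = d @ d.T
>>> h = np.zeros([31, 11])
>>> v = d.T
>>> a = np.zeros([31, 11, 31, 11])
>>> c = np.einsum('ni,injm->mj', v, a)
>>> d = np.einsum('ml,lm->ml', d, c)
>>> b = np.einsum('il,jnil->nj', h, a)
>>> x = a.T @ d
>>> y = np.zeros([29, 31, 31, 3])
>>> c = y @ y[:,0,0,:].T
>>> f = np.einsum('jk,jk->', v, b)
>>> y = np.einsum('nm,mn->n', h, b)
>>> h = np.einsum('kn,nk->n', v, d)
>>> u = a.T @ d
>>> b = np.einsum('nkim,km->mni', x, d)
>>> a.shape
(31, 11, 31, 11)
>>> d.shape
(31, 11)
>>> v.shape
(11, 31)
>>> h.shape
(31,)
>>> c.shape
(29, 31, 31, 29)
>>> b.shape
(11, 11, 11)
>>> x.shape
(11, 31, 11, 11)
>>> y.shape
(31,)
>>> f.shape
()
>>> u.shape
(11, 31, 11, 11)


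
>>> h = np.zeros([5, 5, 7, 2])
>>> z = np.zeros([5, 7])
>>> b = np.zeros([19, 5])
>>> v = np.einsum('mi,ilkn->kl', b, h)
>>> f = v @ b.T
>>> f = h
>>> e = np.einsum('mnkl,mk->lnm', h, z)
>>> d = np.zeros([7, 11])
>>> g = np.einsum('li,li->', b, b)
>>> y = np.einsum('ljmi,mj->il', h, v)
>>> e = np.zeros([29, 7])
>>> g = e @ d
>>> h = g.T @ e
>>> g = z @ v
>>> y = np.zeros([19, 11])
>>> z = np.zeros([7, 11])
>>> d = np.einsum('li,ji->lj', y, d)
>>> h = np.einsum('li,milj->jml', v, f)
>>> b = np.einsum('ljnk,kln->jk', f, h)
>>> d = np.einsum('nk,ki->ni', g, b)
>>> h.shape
(2, 5, 7)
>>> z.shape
(7, 11)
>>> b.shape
(5, 2)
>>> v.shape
(7, 5)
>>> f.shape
(5, 5, 7, 2)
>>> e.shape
(29, 7)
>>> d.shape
(5, 2)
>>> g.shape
(5, 5)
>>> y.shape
(19, 11)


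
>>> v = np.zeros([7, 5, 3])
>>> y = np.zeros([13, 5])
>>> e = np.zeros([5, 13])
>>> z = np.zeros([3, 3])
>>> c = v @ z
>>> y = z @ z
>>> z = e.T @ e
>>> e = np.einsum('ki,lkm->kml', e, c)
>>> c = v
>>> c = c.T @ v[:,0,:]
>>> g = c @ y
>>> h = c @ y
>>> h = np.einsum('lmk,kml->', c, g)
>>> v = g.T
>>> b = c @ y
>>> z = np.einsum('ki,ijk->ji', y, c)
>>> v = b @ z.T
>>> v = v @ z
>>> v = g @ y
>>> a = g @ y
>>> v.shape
(3, 5, 3)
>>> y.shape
(3, 3)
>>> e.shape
(5, 3, 7)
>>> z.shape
(5, 3)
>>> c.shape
(3, 5, 3)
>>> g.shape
(3, 5, 3)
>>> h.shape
()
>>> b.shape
(3, 5, 3)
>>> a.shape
(3, 5, 3)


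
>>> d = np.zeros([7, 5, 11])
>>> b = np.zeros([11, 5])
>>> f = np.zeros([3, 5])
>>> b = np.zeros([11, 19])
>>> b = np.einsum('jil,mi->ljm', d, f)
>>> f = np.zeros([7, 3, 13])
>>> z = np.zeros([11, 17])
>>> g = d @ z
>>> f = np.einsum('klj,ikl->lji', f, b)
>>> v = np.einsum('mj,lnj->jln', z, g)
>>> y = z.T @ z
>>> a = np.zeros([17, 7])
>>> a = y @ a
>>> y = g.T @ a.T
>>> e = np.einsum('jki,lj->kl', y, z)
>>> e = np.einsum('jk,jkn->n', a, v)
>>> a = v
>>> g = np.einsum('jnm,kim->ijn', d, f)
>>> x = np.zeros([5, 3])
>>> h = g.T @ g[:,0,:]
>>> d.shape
(7, 5, 11)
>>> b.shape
(11, 7, 3)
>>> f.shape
(3, 13, 11)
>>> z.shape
(11, 17)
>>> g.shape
(13, 7, 5)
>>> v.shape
(17, 7, 5)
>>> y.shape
(17, 5, 17)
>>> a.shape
(17, 7, 5)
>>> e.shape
(5,)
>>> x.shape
(5, 3)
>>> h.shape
(5, 7, 5)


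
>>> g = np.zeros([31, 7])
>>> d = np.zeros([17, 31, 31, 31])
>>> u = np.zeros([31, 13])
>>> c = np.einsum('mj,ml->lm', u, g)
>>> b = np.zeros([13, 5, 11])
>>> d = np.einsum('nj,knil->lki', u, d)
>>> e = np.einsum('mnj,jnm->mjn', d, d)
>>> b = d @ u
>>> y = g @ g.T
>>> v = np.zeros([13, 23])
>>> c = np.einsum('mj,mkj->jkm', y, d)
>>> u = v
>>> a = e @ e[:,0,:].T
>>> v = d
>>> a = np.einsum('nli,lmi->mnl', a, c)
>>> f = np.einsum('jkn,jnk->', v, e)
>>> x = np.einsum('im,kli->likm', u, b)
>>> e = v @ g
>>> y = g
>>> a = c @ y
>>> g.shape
(31, 7)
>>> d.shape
(31, 17, 31)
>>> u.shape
(13, 23)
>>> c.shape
(31, 17, 31)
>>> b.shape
(31, 17, 13)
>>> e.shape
(31, 17, 7)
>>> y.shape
(31, 7)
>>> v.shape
(31, 17, 31)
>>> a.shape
(31, 17, 7)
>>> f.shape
()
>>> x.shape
(17, 13, 31, 23)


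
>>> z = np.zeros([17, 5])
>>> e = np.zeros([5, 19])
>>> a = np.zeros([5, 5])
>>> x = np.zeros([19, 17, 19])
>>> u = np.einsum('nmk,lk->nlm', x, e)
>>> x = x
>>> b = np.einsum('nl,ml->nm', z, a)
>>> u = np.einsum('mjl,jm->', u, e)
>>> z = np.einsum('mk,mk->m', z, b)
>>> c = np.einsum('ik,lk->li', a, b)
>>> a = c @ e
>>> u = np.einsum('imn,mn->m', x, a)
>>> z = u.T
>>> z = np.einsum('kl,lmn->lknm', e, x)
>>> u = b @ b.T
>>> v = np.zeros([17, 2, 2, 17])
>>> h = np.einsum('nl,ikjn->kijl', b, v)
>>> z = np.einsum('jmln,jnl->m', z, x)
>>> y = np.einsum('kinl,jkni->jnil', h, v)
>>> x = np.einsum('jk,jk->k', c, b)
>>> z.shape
(5,)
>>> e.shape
(5, 19)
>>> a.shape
(17, 19)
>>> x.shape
(5,)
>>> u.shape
(17, 17)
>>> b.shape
(17, 5)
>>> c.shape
(17, 5)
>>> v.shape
(17, 2, 2, 17)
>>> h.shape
(2, 17, 2, 5)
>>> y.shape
(17, 2, 17, 5)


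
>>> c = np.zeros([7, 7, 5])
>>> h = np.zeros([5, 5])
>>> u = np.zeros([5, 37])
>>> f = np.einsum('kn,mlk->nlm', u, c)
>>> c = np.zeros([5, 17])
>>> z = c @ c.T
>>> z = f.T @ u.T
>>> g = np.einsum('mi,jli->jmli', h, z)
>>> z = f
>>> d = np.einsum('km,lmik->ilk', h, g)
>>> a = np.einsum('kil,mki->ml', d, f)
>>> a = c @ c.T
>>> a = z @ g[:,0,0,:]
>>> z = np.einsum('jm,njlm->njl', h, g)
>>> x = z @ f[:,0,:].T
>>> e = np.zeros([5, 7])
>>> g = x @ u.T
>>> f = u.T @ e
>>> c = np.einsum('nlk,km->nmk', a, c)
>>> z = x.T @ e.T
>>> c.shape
(37, 17, 5)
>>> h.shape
(5, 5)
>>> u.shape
(5, 37)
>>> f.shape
(37, 7)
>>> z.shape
(37, 5, 5)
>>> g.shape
(7, 5, 5)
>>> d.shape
(7, 7, 5)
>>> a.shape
(37, 7, 5)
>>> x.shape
(7, 5, 37)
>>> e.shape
(5, 7)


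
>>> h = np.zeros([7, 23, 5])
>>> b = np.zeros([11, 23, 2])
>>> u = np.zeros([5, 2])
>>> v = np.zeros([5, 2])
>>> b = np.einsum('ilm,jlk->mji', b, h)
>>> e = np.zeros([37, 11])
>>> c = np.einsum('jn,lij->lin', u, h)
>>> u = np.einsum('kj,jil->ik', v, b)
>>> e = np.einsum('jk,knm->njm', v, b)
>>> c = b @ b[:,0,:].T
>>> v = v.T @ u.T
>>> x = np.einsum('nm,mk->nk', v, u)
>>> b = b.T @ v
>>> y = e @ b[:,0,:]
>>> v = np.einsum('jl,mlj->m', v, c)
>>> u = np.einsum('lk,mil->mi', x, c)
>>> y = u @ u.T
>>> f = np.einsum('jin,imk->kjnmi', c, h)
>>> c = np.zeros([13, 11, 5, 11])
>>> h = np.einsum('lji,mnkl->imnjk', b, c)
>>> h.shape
(7, 13, 11, 7, 5)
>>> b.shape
(11, 7, 7)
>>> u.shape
(2, 7)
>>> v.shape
(2,)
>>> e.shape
(7, 5, 11)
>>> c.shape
(13, 11, 5, 11)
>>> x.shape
(2, 5)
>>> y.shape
(2, 2)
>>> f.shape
(5, 2, 2, 23, 7)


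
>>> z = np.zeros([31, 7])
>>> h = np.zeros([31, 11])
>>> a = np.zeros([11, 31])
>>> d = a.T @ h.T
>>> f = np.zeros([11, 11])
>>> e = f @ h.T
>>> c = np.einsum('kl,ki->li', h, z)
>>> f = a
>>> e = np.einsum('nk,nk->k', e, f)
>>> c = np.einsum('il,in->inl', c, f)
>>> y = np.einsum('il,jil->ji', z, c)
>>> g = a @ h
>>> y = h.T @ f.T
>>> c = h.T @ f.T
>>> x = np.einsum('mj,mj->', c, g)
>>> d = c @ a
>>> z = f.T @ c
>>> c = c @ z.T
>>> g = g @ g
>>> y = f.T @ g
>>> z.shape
(31, 11)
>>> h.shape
(31, 11)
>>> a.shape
(11, 31)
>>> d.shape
(11, 31)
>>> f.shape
(11, 31)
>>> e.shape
(31,)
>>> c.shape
(11, 31)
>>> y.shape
(31, 11)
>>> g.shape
(11, 11)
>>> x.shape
()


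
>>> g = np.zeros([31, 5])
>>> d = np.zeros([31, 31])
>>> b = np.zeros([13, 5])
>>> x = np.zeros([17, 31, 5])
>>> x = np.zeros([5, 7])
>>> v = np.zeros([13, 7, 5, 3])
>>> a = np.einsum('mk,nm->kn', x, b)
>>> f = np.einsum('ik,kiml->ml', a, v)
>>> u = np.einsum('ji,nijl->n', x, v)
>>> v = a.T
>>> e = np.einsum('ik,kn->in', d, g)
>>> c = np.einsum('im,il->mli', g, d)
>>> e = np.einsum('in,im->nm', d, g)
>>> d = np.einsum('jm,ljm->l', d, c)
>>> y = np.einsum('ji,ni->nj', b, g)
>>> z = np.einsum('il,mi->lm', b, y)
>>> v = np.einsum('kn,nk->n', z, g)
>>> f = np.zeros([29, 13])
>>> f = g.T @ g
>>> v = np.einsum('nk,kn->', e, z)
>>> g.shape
(31, 5)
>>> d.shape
(5,)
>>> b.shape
(13, 5)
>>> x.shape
(5, 7)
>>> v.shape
()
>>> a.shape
(7, 13)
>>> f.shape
(5, 5)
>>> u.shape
(13,)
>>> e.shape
(31, 5)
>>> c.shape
(5, 31, 31)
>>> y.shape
(31, 13)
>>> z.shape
(5, 31)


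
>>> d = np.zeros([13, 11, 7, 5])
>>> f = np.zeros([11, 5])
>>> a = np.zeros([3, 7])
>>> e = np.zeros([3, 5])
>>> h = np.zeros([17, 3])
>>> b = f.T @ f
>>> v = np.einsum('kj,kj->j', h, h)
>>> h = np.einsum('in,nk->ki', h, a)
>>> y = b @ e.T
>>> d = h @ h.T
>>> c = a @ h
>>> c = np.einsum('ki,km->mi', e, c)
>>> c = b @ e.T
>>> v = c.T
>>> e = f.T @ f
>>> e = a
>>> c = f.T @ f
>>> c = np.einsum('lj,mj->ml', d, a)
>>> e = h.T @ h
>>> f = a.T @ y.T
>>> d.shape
(7, 7)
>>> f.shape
(7, 5)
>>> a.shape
(3, 7)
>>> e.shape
(17, 17)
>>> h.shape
(7, 17)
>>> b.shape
(5, 5)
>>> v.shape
(3, 5)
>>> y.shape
(5, 3)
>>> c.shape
(3, 7)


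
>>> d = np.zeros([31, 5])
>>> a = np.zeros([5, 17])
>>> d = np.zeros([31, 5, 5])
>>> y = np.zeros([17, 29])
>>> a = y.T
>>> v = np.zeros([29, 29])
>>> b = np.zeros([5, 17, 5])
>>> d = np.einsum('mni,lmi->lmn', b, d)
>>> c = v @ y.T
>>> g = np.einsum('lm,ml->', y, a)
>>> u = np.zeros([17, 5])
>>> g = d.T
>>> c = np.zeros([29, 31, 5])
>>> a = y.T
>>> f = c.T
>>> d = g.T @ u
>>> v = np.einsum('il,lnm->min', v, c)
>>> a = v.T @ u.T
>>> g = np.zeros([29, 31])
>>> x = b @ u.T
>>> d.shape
(31, 5, 5)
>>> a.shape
(31, 29, 17)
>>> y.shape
(17, 29)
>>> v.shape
(5, 29, 31)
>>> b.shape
(5, 17, 5)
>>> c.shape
(29, 31, 5)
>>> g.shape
(29, 31)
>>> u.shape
(17, 5)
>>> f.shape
(5, 31, 29)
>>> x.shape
(5, 17, 17)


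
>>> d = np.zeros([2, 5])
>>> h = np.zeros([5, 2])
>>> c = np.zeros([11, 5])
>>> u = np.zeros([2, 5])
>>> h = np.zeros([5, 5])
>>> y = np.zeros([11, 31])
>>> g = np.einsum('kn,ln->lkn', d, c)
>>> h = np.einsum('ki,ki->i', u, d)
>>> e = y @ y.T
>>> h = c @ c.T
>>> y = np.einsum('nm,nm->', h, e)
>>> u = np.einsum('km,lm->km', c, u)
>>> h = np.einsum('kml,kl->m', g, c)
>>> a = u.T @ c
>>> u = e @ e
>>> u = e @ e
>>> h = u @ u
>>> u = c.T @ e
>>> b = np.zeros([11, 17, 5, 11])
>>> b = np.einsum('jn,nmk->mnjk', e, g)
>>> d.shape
(2, 5)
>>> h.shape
(11, 11)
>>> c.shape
(11, 5)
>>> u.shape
(5, 11)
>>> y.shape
()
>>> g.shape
(11, 2, 5)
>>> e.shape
(11, 11)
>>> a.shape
(5, 5)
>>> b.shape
(2, 11, 11, 5)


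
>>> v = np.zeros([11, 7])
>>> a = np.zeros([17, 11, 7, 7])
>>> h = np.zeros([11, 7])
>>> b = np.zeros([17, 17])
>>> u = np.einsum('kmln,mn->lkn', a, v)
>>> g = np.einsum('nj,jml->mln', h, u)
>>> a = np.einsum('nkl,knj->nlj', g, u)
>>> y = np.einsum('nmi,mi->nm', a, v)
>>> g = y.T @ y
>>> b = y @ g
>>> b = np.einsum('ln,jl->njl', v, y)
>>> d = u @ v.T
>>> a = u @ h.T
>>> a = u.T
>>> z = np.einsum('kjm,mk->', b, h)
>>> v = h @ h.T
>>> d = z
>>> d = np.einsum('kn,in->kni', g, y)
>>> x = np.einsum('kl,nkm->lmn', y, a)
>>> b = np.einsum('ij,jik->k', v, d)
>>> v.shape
(11, 11)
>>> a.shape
(7, 17, 7)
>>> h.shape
(11, 7)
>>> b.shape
(17,)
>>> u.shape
(7, 17, 7)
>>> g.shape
(11, 11)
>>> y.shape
(17, 11)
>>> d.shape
(11, 11, 17)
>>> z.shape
()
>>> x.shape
(11, 7, 7)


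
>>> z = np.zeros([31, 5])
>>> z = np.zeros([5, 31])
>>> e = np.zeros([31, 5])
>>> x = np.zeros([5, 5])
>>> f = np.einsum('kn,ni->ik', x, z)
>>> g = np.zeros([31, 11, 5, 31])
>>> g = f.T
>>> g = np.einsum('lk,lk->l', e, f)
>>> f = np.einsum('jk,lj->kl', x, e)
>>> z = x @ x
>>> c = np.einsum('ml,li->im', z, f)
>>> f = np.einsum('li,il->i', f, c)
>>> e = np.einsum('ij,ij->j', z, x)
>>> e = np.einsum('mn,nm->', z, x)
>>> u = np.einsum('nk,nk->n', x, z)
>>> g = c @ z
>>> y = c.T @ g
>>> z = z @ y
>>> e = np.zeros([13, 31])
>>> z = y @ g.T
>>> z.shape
(5, 31)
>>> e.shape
(13, 31)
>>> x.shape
(5, 5)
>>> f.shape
(31,)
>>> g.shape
(31, 5)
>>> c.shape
(31, 5)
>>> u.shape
(5,)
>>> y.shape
(5, 5)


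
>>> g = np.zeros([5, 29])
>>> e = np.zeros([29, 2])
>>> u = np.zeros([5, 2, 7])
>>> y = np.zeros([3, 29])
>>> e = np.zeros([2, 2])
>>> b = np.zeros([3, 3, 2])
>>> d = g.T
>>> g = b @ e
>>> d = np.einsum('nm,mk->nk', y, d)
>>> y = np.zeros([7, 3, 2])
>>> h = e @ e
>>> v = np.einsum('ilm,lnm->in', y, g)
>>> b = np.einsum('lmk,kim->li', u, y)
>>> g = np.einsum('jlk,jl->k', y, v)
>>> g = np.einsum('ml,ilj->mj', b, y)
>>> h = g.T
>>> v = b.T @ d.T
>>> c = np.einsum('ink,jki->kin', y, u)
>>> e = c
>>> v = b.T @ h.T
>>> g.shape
(5, 2)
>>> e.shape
(2, 7, 3)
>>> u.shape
(5, 2, 7)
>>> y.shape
(7, 3, 2)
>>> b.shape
(5, 3)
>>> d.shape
(3, 5)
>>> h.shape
(2, 5)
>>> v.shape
(3, 2)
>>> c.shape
(2, 7, 3)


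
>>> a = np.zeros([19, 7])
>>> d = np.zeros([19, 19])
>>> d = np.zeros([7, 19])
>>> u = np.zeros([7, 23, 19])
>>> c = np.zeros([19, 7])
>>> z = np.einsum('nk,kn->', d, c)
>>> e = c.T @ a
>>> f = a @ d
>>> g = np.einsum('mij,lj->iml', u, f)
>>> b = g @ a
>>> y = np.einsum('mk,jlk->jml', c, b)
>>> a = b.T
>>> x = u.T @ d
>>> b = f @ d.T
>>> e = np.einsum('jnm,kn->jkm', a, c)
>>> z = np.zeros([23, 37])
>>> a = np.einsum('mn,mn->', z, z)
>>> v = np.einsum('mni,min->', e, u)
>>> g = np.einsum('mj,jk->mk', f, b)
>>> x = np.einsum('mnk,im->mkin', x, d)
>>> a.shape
()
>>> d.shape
(7, 19)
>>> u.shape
(7, 23, 19)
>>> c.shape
(19, 7)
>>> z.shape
(23, 37)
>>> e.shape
(7, 19, 23)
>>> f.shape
(19, 19)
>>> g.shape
(19, 7)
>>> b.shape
(19, 7)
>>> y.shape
(23, 19, 7)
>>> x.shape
(19, 19, 7, 23)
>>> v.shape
()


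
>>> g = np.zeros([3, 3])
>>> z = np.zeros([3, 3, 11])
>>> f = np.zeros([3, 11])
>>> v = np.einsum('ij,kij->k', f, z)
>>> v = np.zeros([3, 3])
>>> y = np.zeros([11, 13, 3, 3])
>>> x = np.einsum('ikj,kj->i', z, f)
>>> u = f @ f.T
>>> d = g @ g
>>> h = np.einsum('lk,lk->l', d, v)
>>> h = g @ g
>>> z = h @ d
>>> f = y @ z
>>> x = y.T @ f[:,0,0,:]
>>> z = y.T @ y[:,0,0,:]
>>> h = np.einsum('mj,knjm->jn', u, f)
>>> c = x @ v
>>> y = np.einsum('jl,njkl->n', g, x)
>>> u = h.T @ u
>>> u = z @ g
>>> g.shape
(3, 3)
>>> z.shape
(3, 3, 13, 3)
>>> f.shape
(11, 13, 3, 3)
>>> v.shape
(3, 3)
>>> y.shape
(3,)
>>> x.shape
(3, 3, 13, 3)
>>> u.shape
(3, 3, 13, 3)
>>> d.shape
(3, 3)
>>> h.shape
(3, 13)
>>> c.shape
(3, 3, 13, 3)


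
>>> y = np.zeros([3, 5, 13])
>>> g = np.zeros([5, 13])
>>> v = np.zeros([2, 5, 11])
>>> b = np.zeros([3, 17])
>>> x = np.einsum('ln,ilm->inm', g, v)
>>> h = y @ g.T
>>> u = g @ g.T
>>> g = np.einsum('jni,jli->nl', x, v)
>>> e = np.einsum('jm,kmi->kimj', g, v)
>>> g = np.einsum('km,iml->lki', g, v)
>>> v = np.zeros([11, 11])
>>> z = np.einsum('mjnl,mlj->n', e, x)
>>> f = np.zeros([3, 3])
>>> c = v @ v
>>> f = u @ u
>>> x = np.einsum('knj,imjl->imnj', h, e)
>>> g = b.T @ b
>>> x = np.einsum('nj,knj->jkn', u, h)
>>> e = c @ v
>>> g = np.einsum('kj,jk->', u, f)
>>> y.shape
(3, 5, 13)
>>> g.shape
()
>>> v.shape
(11, 11)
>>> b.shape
(3, 17)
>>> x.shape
(5, 3, 5)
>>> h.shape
(3, 5, 5)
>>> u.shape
(5, 5)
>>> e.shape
(11, 11)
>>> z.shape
(5,)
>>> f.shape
(5, 5)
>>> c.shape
(11, 11)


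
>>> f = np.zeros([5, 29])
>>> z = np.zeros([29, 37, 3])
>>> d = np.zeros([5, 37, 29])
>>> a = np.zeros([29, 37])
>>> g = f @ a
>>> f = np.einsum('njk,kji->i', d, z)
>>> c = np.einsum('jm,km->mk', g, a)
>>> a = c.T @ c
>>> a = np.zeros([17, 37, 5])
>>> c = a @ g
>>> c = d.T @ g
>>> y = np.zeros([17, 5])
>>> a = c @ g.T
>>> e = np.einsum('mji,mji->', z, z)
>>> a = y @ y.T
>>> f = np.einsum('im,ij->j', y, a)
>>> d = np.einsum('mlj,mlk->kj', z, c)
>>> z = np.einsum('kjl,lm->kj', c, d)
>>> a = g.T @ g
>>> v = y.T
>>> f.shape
(17,)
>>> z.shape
(29, 37)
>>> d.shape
(37, 3)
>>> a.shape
(37, 37)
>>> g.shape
(5, 37)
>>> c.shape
(29, 37, 37)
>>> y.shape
(17, 5)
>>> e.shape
()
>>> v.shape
(5, 17)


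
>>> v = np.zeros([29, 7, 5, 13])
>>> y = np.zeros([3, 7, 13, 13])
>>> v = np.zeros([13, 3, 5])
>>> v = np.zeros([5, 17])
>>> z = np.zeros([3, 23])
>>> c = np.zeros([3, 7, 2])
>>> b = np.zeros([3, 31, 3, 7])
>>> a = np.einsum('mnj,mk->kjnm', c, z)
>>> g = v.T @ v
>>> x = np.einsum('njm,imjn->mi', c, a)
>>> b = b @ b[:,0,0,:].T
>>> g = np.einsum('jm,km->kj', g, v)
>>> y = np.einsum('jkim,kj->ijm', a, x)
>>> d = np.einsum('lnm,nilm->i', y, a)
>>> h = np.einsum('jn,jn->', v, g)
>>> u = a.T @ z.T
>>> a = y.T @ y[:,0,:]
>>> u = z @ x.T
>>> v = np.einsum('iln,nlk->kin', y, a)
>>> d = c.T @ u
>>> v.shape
(3, 7, 3)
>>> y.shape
(7, 23, 3)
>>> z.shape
(3, 23)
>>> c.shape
(3, 7, 2)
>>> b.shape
(3, 31, 3, 3)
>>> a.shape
(3, 23, 3)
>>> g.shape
(5, 17)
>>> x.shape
(2, 23)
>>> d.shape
(2, 7, 2)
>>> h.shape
()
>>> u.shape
(3, 2)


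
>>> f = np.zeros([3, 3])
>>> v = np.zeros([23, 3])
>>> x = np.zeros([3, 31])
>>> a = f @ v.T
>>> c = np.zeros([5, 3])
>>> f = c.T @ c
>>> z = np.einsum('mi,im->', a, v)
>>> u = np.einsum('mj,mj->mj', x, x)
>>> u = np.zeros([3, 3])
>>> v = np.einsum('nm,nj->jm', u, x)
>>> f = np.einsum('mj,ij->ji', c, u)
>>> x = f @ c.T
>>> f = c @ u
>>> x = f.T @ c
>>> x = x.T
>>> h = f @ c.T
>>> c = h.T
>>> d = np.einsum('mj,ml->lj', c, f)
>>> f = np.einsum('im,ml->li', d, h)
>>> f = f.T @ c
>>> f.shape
(3, 5)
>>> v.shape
(31, 3)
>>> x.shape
(3, 3)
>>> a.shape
(3, 23)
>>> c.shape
(5, 5)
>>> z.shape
()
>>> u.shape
(3, 3)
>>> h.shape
(5, 5)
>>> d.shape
(3, 5)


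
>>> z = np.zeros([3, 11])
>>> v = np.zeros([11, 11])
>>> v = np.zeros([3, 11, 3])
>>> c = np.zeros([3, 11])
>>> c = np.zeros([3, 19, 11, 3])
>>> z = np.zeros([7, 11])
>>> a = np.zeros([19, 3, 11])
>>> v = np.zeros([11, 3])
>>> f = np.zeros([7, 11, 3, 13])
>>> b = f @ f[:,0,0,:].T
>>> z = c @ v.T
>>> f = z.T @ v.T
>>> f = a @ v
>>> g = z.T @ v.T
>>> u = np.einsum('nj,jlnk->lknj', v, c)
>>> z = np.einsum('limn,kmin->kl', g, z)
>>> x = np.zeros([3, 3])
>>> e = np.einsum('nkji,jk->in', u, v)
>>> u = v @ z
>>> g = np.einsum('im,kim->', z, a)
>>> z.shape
(3, 11)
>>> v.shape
(11, 3)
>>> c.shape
(3, 19, 11, 3)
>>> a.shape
(19, 3, 11)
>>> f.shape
(19, 3, 3)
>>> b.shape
(7, 11, 3, 7)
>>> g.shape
()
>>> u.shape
(11, 11)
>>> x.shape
(3, 3)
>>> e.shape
(3, 19)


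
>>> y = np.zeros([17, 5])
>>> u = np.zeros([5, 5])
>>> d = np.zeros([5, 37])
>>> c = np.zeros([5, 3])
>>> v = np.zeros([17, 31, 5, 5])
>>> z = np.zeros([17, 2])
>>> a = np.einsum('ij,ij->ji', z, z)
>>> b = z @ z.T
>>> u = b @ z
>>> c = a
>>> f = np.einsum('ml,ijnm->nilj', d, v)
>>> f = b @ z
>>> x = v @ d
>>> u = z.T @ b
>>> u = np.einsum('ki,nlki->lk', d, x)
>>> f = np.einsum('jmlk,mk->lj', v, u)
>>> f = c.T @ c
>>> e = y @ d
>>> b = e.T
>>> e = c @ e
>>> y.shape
(17, 5)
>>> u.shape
(31, 5)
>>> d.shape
(5, 37)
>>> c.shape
(2, 17)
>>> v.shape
(17, 31, 5, 5)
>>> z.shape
(17, 2)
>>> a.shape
(2, 17)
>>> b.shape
(37, 17)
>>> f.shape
(17, 17)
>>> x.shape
(17, 31, 5, 37)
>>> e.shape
(2, 37)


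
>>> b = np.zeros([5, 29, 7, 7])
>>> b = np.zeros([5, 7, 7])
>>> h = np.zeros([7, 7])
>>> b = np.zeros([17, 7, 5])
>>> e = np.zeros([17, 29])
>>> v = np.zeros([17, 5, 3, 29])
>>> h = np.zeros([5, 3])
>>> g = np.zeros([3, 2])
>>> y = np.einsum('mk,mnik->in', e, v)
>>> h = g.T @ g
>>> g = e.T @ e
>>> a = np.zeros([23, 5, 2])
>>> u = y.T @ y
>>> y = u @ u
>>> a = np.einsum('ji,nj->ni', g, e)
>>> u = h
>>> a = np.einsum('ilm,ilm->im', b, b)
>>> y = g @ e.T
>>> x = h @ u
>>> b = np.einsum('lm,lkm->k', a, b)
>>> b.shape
(7,)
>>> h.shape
(2, 2)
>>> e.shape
(17, 29)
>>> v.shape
(17, 5, 3, 29)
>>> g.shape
(29, 29)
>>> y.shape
(29, 17)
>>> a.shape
(17, 5)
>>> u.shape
(2, 2)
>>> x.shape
(2, 2)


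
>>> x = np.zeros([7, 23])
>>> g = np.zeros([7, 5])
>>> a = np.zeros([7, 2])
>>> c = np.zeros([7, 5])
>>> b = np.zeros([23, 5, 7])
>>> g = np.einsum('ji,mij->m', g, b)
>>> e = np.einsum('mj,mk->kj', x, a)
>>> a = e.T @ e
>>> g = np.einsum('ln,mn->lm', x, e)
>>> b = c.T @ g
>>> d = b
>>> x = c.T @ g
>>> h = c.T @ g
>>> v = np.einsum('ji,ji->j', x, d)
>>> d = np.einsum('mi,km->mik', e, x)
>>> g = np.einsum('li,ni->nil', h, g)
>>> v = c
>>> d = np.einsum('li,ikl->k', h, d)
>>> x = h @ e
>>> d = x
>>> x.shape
(5, 23)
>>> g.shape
(7, 2, 5)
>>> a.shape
(23, 23)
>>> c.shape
(7, 5)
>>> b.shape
(5, 2)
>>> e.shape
(2, 23)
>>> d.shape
(5, 23)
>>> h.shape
(5, 2)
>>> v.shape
(7, 5)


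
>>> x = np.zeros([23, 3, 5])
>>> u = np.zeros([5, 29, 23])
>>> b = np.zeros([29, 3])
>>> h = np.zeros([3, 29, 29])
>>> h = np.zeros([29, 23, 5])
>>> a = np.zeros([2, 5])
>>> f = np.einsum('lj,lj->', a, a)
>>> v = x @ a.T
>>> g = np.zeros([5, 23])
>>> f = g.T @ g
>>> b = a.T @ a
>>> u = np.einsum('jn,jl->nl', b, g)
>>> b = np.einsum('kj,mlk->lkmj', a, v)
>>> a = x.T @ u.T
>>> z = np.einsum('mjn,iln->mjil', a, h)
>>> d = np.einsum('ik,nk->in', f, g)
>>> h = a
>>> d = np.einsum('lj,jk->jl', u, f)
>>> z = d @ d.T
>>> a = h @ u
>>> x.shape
(23, 3, 5)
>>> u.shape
(5, 23)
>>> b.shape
(3, 2, 23, 5)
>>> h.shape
(5, 3, 5)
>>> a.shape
(5, 3, 23)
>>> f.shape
(23, 23)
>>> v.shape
(23, 3, 2)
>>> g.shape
(5, 23)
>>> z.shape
(23, 23)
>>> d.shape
(23, 5)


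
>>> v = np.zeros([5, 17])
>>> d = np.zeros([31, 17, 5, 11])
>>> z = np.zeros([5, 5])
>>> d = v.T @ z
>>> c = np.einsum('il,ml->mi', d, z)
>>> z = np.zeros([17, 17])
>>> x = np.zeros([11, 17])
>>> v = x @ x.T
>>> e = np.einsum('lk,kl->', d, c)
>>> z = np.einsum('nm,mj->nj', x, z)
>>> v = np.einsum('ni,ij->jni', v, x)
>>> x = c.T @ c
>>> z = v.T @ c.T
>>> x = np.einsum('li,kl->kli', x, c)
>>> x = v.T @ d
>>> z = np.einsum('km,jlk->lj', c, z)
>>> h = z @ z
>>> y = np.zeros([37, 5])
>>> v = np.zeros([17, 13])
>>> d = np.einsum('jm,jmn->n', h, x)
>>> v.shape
(17, 13)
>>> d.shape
(5,)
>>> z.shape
(11, 11)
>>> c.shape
(5, 17)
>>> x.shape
(11, 11, 5)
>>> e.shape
()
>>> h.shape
(11, 11)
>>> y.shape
(37, 5)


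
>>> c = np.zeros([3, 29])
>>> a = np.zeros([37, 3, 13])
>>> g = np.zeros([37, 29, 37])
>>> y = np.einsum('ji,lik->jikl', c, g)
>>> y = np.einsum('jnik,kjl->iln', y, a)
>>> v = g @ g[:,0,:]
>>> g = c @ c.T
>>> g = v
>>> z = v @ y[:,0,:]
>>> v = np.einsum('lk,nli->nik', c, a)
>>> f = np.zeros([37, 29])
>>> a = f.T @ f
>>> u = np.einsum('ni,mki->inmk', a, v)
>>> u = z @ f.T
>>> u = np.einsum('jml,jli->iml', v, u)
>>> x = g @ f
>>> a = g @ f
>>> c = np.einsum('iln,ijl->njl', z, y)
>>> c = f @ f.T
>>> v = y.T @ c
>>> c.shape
(37, 37)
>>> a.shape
(37, 29, 29)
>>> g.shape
(37, 29, 37)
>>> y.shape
(37, 13, 29)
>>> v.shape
(29, 13, 37)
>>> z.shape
(37, 29, 29)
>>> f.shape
(37, 29)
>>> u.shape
(37, 13, 29)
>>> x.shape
(37, 29, 29)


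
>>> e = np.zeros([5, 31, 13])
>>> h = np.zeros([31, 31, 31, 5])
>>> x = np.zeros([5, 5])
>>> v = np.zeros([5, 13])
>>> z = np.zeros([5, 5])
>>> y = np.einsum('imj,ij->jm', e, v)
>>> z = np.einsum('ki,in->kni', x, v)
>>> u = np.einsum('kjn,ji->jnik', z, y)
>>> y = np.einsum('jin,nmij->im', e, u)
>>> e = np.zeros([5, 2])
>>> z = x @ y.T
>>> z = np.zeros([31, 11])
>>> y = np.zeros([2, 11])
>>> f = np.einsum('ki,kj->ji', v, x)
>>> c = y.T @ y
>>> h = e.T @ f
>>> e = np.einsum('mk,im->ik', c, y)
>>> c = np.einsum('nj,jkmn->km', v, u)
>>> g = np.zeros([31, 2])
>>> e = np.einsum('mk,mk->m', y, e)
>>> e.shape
(2,)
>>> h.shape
(2, 13)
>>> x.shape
(5, 5)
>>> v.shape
(5, 13)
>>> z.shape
(31, 11)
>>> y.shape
(2, 11)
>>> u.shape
(13, 5, 31, 5)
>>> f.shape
(5, 13)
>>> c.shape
(5, 31)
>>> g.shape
(31, 2)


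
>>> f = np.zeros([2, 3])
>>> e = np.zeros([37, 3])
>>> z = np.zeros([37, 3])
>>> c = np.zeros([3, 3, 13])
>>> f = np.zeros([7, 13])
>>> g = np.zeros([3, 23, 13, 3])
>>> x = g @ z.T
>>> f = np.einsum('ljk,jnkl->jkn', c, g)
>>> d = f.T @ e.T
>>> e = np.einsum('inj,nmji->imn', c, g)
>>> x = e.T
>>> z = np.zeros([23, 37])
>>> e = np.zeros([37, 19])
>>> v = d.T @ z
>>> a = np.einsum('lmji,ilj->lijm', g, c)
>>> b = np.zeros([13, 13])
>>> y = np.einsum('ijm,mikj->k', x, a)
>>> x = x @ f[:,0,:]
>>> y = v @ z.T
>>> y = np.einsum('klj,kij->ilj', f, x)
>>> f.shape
(3, 13, 23)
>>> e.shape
(37, 19)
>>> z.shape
(23, 37)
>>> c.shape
(3, 3, 13)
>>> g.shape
(3, 23, 13, 3)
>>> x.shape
(3, 23, 23)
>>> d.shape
(23, 13, 37)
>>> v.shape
(37, 13, 37)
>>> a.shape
(3, 3, 13, 23)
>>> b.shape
(13, 13)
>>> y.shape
(23, 13, 23)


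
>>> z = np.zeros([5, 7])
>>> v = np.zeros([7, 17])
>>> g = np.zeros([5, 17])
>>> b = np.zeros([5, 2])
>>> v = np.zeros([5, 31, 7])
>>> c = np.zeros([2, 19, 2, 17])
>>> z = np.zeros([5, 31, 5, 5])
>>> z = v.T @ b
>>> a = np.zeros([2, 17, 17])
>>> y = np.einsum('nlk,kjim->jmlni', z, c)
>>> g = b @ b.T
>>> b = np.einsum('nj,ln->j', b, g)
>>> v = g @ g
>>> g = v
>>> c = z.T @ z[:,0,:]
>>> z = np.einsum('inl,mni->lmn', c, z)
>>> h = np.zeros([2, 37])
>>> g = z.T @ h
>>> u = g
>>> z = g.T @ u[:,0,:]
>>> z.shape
(37, 7, 37)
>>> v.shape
(5, 5)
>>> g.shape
(31, 7, 37)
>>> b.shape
(2,)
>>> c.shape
(2, 31, 2)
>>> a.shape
(2, 17, 17)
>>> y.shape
(19, 17, 31, 7, 2)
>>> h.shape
(2, 37)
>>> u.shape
(31, 7, 37)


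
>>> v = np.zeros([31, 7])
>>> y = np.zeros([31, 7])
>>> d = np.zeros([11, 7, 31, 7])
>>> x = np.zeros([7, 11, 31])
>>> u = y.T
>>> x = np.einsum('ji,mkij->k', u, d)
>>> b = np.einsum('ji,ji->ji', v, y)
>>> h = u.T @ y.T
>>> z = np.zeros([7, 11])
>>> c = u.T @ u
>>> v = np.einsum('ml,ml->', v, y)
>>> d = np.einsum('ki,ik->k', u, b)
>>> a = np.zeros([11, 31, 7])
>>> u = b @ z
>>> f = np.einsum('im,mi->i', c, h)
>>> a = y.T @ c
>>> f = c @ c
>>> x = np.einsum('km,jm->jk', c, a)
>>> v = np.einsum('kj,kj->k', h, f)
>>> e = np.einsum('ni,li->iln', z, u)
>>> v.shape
(31,)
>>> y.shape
(31, 7)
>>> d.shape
(7,)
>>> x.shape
(7, 31)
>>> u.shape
(31, 11)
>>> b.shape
(31, 7)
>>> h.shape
(31, 31)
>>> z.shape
(7, 11)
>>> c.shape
(31, 31)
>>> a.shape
(7, 31)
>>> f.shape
(31, 31)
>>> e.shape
(11, 31, 7)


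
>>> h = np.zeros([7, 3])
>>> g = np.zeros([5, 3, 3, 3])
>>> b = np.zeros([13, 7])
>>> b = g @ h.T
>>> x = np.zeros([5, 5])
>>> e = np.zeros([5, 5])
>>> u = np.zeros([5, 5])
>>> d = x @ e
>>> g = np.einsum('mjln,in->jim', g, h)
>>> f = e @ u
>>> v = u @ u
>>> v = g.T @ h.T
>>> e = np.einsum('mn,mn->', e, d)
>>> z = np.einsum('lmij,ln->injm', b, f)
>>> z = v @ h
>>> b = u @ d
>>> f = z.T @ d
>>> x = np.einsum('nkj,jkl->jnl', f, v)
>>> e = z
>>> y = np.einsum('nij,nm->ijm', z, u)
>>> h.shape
(7, 3)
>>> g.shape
(3, 7, 5)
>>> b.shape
(5, 5)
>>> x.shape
(5, 3, 7)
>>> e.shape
(5, 7, 3)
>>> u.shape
(5, 5)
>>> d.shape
(5, 5)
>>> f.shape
(3, 7, 5)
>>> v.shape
(5, 7, 7)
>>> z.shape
(5, 7, 3)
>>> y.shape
(7, 3, 5)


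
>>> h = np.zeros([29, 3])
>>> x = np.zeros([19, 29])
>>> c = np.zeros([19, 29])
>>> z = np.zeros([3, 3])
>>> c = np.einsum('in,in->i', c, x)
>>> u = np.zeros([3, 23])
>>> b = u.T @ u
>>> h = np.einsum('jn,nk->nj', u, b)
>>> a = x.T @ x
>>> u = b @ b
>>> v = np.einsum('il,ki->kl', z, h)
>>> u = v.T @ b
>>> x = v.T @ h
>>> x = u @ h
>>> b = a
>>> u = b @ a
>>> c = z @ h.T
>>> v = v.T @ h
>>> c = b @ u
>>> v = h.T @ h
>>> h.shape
(23, 3)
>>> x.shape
(3, 3)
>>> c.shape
(29, 29)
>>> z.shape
(3, 3)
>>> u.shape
(29, 29)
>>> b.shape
(29, 29)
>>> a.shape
(29, 29)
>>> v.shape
(3, 3)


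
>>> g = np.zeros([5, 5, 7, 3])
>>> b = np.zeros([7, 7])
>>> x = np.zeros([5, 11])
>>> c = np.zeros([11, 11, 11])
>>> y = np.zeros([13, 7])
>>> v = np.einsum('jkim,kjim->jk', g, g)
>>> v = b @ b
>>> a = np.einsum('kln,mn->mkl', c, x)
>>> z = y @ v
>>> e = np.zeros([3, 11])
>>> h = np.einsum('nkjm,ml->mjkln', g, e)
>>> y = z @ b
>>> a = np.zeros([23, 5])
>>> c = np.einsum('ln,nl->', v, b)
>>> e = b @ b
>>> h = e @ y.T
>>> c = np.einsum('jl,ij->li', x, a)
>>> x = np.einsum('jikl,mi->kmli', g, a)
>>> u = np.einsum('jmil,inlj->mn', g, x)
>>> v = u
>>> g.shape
(5, 5, 7, 3)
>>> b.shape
(7, 7)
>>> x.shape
(7, 23, 3, 5)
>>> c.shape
(11, 23)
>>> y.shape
(13, 7)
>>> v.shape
(5, 23)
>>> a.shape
(23, 5)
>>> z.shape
(13, 7)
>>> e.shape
(7, 7)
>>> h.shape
(7, 13)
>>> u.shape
(5, 23)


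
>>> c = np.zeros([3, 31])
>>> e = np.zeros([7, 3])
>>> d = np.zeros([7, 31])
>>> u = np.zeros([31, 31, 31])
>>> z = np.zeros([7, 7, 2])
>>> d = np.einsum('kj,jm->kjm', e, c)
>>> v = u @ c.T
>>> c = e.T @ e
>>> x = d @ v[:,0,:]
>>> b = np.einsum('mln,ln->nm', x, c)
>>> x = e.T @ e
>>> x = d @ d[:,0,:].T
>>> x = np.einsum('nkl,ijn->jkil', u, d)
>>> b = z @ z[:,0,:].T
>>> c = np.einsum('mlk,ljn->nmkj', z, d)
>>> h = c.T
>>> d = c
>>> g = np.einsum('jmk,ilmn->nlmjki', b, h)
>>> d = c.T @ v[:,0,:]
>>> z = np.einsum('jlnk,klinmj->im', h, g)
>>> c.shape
(31, 7, 2, 3)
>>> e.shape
(7, 3)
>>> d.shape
(3, 2, 7, 3)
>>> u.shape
(31, 31, 31)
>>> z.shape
(7, 7)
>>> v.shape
(31, 31, 3)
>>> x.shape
(3, 31, 7, 31)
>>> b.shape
(7, 7, 7)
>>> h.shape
(3, 2, 7, 31)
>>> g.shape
(31, 2, 7, 7, 7, 3)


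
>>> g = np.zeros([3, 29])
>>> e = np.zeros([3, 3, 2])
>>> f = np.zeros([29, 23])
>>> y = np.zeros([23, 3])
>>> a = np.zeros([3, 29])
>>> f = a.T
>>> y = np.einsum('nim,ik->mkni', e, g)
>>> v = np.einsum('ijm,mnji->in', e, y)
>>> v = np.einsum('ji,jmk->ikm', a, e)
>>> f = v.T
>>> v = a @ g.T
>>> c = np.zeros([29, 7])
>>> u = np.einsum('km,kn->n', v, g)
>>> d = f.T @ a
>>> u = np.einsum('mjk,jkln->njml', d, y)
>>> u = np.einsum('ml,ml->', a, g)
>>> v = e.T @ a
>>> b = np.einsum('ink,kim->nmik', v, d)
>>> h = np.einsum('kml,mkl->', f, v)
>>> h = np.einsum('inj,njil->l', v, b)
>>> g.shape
(3, 29)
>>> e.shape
(3, 3, 2)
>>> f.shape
(3, 2, 29)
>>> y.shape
(2, 29, 3, 3)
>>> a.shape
(3, 29)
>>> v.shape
(2, 3, 29)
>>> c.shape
(29, 7)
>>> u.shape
()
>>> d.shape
(29, 2, 29)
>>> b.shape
(3, 29, 2, 29)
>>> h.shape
(29,)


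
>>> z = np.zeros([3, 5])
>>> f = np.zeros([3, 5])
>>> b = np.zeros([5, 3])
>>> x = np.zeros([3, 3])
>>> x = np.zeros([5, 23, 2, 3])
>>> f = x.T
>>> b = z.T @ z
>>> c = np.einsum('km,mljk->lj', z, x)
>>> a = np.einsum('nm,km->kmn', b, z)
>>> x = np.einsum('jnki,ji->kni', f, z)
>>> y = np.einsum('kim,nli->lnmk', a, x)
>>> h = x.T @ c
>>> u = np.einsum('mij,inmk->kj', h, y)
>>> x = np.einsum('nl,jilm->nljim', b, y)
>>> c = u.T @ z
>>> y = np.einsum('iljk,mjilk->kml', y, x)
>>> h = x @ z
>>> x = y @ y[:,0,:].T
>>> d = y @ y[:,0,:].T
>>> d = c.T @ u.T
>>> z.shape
(3, 5)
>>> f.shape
(3, 2, 23, 5)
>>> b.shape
(5, 5)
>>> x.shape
(3, 5, 3)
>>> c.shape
(2, 5)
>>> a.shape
(3, 5, 5)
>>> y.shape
(3, 5, 23)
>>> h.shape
(5, 5, 2, 23, 5)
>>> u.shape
(3, 2)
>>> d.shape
(5, 3)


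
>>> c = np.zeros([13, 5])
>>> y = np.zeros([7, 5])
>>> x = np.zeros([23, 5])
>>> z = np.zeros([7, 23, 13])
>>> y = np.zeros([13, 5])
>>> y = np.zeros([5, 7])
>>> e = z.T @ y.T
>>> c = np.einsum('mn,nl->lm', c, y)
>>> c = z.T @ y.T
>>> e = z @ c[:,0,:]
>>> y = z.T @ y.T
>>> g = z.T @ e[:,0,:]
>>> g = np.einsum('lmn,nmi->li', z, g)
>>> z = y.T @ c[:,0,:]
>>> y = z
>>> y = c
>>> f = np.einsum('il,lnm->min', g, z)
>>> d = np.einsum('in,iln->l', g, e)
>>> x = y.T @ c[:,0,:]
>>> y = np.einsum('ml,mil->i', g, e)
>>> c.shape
(13, 23, 5)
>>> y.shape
(23,)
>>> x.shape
(5, 23, 5)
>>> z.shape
(5, 23, 5)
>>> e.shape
(7, 23, 5)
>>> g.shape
(7, 5)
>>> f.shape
(5, 7, 23)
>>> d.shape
(23,)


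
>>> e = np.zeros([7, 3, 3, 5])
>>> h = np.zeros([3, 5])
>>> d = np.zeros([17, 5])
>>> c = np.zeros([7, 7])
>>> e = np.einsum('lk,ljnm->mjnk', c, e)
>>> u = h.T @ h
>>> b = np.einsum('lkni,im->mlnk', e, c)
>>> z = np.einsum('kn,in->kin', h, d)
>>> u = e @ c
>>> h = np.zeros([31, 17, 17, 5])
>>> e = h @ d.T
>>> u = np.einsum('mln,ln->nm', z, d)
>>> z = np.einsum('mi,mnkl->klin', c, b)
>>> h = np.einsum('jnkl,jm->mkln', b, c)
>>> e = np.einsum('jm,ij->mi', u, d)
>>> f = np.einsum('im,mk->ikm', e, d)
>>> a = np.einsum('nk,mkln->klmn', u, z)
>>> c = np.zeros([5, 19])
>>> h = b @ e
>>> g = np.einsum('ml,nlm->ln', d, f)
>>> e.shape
(3, 17)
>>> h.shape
(7, 5, 3, 17)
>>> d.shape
(17, 5)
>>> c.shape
(5, 19)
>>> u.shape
(5, 3)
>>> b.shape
(7, 5, 3, 3)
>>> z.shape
(3, 3, 7, 5)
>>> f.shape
(3, 5, 17)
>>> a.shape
(3, 7, 3, 5)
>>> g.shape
(5, 3)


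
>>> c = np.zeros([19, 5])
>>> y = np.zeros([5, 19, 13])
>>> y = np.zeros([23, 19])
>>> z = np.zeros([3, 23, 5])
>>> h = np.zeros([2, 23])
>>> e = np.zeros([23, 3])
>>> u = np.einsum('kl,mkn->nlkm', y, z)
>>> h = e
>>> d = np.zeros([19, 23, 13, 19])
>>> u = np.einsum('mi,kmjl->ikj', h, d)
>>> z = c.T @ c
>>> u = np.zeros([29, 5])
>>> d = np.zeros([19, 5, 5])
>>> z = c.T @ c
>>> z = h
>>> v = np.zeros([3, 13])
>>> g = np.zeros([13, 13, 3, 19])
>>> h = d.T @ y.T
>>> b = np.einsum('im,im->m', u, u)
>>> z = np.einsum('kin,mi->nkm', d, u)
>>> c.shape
(19, 5)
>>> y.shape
(23, 19)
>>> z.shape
(5, 19, 29)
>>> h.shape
(5, 5, 23)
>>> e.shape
(23, 3)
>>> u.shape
(29, 5)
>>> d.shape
(19, 5, 5)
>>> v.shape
(3, 13)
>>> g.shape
(13, 13, 3, 19)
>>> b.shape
(5,)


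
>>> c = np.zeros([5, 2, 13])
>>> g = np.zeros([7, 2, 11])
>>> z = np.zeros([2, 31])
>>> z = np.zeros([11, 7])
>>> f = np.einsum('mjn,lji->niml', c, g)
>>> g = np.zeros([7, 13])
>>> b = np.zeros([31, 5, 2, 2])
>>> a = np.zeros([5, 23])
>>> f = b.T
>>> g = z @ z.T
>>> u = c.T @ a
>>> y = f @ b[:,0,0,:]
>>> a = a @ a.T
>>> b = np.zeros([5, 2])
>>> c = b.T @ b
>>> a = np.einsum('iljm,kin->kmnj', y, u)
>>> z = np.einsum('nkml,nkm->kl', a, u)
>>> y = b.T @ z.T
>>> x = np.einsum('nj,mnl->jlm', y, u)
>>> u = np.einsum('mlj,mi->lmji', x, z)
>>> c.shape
(2, 2)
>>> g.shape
(11, 11)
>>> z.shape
(2, 5)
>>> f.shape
(2, 2, 5, 31)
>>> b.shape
(5, 2)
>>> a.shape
(13, 2, 23, 5)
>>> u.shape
(23, 2, 13, 5)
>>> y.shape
(2, 2)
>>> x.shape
(2, 23, 13)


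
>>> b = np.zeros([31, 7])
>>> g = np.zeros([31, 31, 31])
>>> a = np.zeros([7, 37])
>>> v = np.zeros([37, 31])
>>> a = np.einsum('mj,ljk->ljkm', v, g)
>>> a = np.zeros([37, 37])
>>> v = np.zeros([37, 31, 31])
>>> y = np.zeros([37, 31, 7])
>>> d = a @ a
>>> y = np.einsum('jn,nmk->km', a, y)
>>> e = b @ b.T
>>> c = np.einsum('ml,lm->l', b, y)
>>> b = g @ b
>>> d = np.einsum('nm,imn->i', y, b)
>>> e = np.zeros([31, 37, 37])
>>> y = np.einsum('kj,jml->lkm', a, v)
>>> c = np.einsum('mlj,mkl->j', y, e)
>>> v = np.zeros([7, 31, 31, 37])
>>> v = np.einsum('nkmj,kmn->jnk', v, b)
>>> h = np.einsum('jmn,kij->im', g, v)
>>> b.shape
(31, 31, 7)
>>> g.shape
(31, 31, 31)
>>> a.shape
(37, 37)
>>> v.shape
(37, 7, 31)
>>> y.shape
(31, 37, 31)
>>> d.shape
(31,)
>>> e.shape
(31, 37, 37)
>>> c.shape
(31,)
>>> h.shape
(7, 31)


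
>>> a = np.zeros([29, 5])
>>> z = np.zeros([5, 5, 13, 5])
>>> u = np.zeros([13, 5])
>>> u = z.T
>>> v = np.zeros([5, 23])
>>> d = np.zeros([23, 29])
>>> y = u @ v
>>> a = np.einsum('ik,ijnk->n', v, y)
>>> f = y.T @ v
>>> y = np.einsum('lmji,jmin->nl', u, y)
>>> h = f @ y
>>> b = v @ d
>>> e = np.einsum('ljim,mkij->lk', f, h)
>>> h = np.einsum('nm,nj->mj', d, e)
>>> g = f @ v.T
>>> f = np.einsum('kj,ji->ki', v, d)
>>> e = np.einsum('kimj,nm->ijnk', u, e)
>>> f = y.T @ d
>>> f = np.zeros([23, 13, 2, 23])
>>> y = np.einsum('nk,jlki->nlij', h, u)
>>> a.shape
(5,)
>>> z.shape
(5, 5, 13, 5)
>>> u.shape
(5, 13, 5, 5)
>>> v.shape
(5, 23)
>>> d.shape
(23, 29)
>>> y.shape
(29, 13, 5, 5)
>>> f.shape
(23, 13, 2, 23)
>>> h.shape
(29, 5)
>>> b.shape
(5, 29)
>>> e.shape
(13, 5, 23, 5)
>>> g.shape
(23, 5, 13, 5)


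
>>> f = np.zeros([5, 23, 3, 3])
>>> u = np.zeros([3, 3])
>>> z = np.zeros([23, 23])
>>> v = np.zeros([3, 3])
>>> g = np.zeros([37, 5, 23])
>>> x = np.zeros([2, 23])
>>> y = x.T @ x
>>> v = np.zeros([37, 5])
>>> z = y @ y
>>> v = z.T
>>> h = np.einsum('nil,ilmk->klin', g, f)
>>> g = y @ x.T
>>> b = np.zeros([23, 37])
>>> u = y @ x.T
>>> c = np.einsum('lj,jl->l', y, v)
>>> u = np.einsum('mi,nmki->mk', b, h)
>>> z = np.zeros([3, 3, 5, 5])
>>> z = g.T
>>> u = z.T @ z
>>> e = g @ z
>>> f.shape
(5, 23, 3, 3)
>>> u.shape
(23, 23)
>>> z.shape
(2, 23)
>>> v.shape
(23, 23)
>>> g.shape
(23, 2)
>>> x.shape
(2, 23)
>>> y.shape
(23, 23)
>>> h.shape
(3, 23, 5, 37)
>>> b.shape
(23, 37)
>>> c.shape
(23,)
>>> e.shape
(23, 23)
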